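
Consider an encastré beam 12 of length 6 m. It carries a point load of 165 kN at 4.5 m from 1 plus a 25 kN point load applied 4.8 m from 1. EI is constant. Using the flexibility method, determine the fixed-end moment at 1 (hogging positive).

M_1 = 51.21 kN·m

Take the two fixed-end moments M_1, M_2 as redundants; the released structure is the simple span 12.
End rotations of the released simple span under the applied load (×1/EI):
  at 1: point load 165 at a = 4.5: Pab(L + b)/(6LEI) = 232/EI
  at 2: point load 165 at a = 4.5: Pab(L + a)/(6LEI) = 324.8/EI
  at 1: point load 25 at a = 4.8: Pab(L + b)/(6LEI) = 28.8/EI
  at 2: point load 25 at a = 4.8: Pab(L + a)/(6LEI) = 43.2/EI
  θ_10 = 260.8/EI,  θ_20 = 368/EI
Flexibility coefficients: a unit moment at one end gives L/(3EI) there and L/(6EI) at the far end, so f₁₁ = f₂₂ = 2/EI and f₁₂ = f₂₁ = 1/EI.
Compatibility — zero rotation at each built-in end:
  2 M_1 + 1 M_2 = 260.8
  1 M_1 + 2 M_2 = 368
Solving the pair gives M_1 = 51.21 kN·m and M_2 = 158.4 kN·m (hogging).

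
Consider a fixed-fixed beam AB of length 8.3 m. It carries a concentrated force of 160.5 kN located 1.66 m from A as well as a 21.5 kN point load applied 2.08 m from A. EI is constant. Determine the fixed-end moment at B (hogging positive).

Release both end moments; the primary structure is a simply-supported span AB with redundants M_A and M_B.
Simple-span end rotations at A and B under the given loads:
  at A: point load 160.5 at a = 1.66: Pab(L + b)/(6LEI) = 530.7/EI
  at B: point load 160.5 at a = 1.66: Pab(L + a)/(6LEI) = 353.8/EI
  at A: point load 21.5 at a = 2.08: Pab(L + b)/(6LEI) = 81.1/EI
  at B: point load 21.5 at a = 2.08: Pab(L + a)/(6LEI) = 57.98/EI
  θ_A0 = 611.8/EI,  θ_B0 = 411.8/EI
Flexibility coefficients: a unit moment at one end gives L/(3EI) there and L/(6EI) at the far end, so f₁₁ = f₂₂ = 2.767/EI and f₁₂ = f₂₁ = 1.383/EI.
Compatibility — zero rotation at each built-in end:
  2.767 M_A + 1.383 M_B = 611.8
  1.383 M_A + 2.767 M_B = 411.8
Solving the pair gives M_A = 195.6 kN·m and M_B = 51.03 kN·m (hogging).

M_B = 51.03 kN·m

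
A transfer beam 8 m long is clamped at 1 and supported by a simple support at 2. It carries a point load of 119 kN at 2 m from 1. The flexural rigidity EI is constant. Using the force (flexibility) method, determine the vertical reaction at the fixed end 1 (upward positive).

R_1 = 108.8 kN

Remove the prop at 2; the released (primary) structure is a cantilever built in at 1.
Primary-structure tip deflection at 2 by superposition:
  point load 119 at a = 2: Pa²(3L − a)/(6EI) = 1745/EI
Tip deflection under a unit load at 2: L³/(3EI) = 170.7/EI.
Compatibility at 2: δ_0 − R_2·δ_{22} = 0, so R_2 = 1745/170.7 = 10.23 kN.
Vertical equilibrium: R_1 = ΣP − R_2 = 119 − 10.23 = 108.8 kN.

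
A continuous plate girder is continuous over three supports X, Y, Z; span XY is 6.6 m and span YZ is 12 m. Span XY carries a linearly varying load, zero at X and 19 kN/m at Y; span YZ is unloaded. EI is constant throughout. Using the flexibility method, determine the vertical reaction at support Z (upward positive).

Take M_Y as the redundant. Released structure: two simple spans XY and YZ with a hinge at Y.
Rotations at Y on the released spans (each span's end-slope, ×1/EI):
  span XY: triangular load, peak 19: w₀L³/(45EI) = 121.4/EI
  relative rotation θ_0 = (121.4 + 0)/EI = 121.4/EI
A unit hogging moment at Y produces rotation L₁/(3EI) + L₂/(3EI) = 6.2/EI.
Slope continuity at Y: θ_0 = M_Y·6.2/EI, so M_Y = 121.4/6.2 = 19.58 kN·m (hogging).
Span YZ, ΣM about Z: R_Y^{YZ}·12 = 0 + 19.58, so R_Y^{YZ} = 1.632 kN and R_Z = 0 − 1.632 = -1.632 kN.

R_Z = -1.632 kN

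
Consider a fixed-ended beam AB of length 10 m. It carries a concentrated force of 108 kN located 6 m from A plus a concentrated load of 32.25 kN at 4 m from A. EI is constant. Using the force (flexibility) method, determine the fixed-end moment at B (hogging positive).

Take the two fixed-end moments M_A, M_B as redundants; the released structure is the simple span AB.
On the primary (simply-supported) span, the end slopes from the loading are:
  at A: point load 108 at a = 6: Pab(L + b)/(6LEI) = 604.8/EI
  at B: point load 108 at a = 6: Pab(L + a)/(6LEI) = 691.2/EI
  at A: point load 32.25 at a = 4: Pab(L + b)/(6LEI) = 206.4/EI
  at B: point load 32.25 at a = 4: Pab(L + a)/(6LEI) = 180.6/EI
  θ_A0 = 811.2/EI,  θ_B0 = 871.8/EI
Flexibility coefficients: a unit moment at one end gives L/(3EI) there and L/(6EI) at the far end, so f₁₁ = f₂₂ = 3.333/EI and f₁₂ = f₂₁ = 1.667/EI.
Compatibility — zero rotation at each built-in end:
  3.333 M_A + 1.667 M_B = 811.2
  1.667 M_A + 3.333 M_B = 871.8
Solving the pair gives M_A = 150.1 kN·m and M_B = 186.5 kN·m (hogging).

M_B = 186.5 kN·m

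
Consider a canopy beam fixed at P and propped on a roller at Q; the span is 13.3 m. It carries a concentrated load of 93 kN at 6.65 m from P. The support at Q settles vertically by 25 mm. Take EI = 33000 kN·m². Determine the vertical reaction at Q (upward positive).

Choose R_Q as the redundant. The primary structure is the cantilever fixed at P.
Deflection at Q on the released cantilever, summing each load's contribution:
  point load 93 at a = 6.65: Pa²(3L − a)/(6EI) = 22791/EI
Flexibility coefficient — unit upward force at Q: δ_{QQ} = L³/(3EI) = 784.2/EI.
With EI = 33000 kN·m²: δ_0 = 0.69064 m and δ_{QQ} = 0.023764 m/kN.
Compatibility — the beam at Q must follow the support down by 0.025 m: δ_0 − R_Q·δ_{QQ} = 0.025, so R_Q = (0.69064 − 0.025)/0.023764 = 28.01 kN.

R_Q = 28.01 kN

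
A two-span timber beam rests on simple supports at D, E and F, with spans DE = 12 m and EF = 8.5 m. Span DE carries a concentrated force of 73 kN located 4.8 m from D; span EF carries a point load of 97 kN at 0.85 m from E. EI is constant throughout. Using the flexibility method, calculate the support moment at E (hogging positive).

Insert a hinge at E; M_E is the redundant, and each span becomes simply supported.
Discontinuity in slope at E on the released structure — sum the simple-span end rotations:
  span DE: point load 73 at a = 4.8: Pab(L + a)/(6LEI) = 588.7/EI
  span EF: point load 97 at a = 0.85: Pab(L + b)/(6LEI) = 199.7/EI
  relative rotation θ_0 = (588.7 + 199.7)/EI = 788.4/EI
A unit hogging moment at E produces rotation L₁/(3EI) + L₂/(3EI) = 6.833/EI.
Compatibility: M_E·(L₁+L₂)/(3EI) = θ_0, giving M_E = 115.4 kN·m (hogging).

M_E = 115.4 kN·m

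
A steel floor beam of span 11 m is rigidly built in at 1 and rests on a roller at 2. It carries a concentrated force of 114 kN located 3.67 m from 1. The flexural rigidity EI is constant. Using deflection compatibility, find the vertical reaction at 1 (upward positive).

R_1 = 97.08 kN

Remove the prop at 2; the released (primary) structure is a cantilever built in at 1.
Free-end deflection of the primary structure under the applied loading (downward +):
  point load 114 at a = 3.67: Pa²(3L − a)/(6EI) = 7506/EI
Flexibility coefficient — unit upward force at 2: δ_{22} = L³/(3EI) = 443.7/EI.
The prop prevents deflection at 2: R_2 = δ_0/δ_{22} = 7506/443.7 = 16.92 kN.
Vertical equilibrium: R_1 = ΣP − R_2 = 114 − 16.92 = 97.08 kN.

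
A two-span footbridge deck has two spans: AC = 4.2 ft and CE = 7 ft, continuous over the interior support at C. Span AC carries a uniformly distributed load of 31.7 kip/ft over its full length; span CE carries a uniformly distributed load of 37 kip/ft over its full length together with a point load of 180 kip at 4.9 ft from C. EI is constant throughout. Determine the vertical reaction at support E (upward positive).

Take M_C as the redundant. Released structure: two simple spans AC and CE with a hinge at C.
Discontinuity in slope at C on the released structure — sum the simple-span end rotations:
  span AC: UDL 31.7: wL³/(24EI) = 97.86/EI
  span CE: UDL 37: wL³/(24EI) = 528.8/EI
  span CE: point load 180 at a = 4.9: Pab(L + b)/(6LEI) = 401.3/EI
  relative rotation θ_0 = (97.86 + 930.1)/EI = 1028/EI
A unit hogging moment at C produces rotation L₁/(3EI) + L₂/(3EI) = 3.733/EI.
Slope continuity at C: θ_0 = M_C·3.733/EI, so M_C = 1028/3.733 = 275.3 kip·ft (hogging).
Span CE, ΣM about E: R_C^{CE}·7 = 1284 + 275.3, so R_C^{CE} = 222.8 kip and R_E = 439 − 222.8 = 216.2 kip.

R_E = 216.2 kip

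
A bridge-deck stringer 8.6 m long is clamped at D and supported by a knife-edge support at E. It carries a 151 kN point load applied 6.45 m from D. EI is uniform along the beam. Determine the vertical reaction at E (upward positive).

Release the roller at E. Primary structure: cantilever fixed at D.
Deflection at E on the released cantilever, summing each load's contribution:
  point load 151 at a = 6.45: Pa²(3L − a)/(6EI) = 20259/EI
Flexibility coefficient — unit upward force at E: δ_{EE} = L³/(3EI) = 212/EI.
The prop prevents deflection at E: R_E = δ_0/δ_{EE} = 20259/212 = 95.55 kN.

R_E = 95.55 kN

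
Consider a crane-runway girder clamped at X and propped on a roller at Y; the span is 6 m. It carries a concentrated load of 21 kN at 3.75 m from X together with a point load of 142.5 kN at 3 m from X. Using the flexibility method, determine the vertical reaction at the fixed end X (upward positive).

R_X = 109.2 kN

Take the reaction at Y as the redundant and release it; the primary structure is a cantilever fixed at X.
Deflection at Y on the released cantilever, summing each load's contribution:
  point load 21 at a = 3.75: Pa²(3L − a)/(6EI) = 701.4/EI
  point load 142.5 at a = 3: Pa²(3L − a)/(6EI) = 3206/EI
  δ_0 = 3908/EI
Tip deflection under a unit load at Y: L³/(3EI) = 72/EI.
Compatibility at Y: δ_0 − R_Y·δ_{YY} = 0, so R_Y = 3908/72 = 54.27 kN.
Vertical equilibrium: R_X = ΣP − R_Y = 163.5 − 54.27 = 109.2 kN.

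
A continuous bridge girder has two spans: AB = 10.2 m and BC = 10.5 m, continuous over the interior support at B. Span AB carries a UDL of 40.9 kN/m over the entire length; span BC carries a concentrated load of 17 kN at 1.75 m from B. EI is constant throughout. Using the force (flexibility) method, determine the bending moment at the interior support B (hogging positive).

Insert a hinge at B; M_B is the redundant, and each span becomes simply supported.
Rotations at B on the released spans (each span's end-slope, ×1/EI):
  span AB: UDL 40.9: wL³/(24EI) = 1808/EI
  span BC: point load 17 at a = 1.75: Pab(L + b)/(6LEI) = 79.54/EI
  relative rotation θ_0 = (1808 + 79.54)/EI = 1888/EI
A unit hogging moment at B produces rotation L₁/(3EI) + L₂/(3EI) = 6.9/EI.
Slope continuity at B: θ_0 = M_B·6.9/EI, so M_B = 1888/6.9 = 273.6 kN·m (hogging).

M_B = 273.6 kN·m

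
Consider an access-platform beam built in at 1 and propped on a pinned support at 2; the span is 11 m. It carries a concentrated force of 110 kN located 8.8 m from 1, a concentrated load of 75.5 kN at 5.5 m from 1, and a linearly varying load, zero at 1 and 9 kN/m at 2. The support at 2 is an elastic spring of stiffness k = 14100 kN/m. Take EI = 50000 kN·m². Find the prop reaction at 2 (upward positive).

Release the roller at 2. Primary structure: cantilever fixed at 1.
Primary-structure tip deflection at 2 by superposition:
  point load 110 at a = 8.8: Pa²(3L − a)/(6EI) = 34358/EI
  point load 75.5 at a = 5.5: Pa²(3L − a)/(6EI) = 10468/EI
  triangular load, peak 9 at the free end: 11w₀L⁴/(120EI) = 12079/EI
  δ_0 = 56904/EI
Tip deflection under a unit load at 2: L³/(3EI) = 443.7/EI.
With EI = 50000 kN·m²: δ_0 = 1.1381 m and δ_{22} = 0.008873 m/kN.
Compatibility — the spring shortens by R_2/k under the reaction it provides: δ_0 − R_2·δ_{22} = R_2/k. With 1/k = 0.000071 m/kN, R_2 = δ_0 / (δ_{22} + 1/k) = 1.1381 / (0.008873 + 0.000071) = 127.2 kN.

R_2 = 127.2 kN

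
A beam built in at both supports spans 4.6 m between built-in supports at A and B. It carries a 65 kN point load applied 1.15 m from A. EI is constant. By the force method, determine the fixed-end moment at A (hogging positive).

Take the two fixed-end moments M_A, M_B as redundants; the released structure is the simple span AB.
End rotations of the released simple span under the applied load (×1/EI):
  at A: point load 65 at a = 1.15: Pab(L + b)/(6LEI) = 75.22/EI
  at B: point load 65 at a = 1.15: Pab(L + a)/(6LEI) = 53.73/EI
  θ_A0 = 75.22/EI,  θ_B0 = 53.73/EI
Flexibility coefficients: a unit moment at one end gives L/(3EI) there and L/(6EI) at the far end, so f₁₁ = f₂₂ = 1.533/EI and f₁₂ = f₂₁ = 0.7667/EI.
Compatibility — zero rotation at each built-in end:
  1.533 M_A + 0.7667 M_B = 75.22
  0.7667 M_A + 1.533 M_B = 53.73
Solving the pair gives M_A = 42.05 kN·m and M_B = 14.02 kN·m (hogging).

M_A = 42.05 kN·m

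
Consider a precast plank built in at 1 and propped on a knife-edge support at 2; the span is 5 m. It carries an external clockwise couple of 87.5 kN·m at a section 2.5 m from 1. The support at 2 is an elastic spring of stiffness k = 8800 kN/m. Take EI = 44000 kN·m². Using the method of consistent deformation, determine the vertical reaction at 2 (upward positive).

Remove the prop at 2; the released (primary) structure is a cantilever built in at 1.
Free-end deflection of the primary structure under the applied loading (downward +):
  clockwise couple 87.5 at a = 2.5: M₀a(2L − a)/(2EI) = 820.3/EI
Flexibility coefficient — unit upward force at 2: δ_{22} = L³/(3EI) = 41.67/EI.
With EI = 44000 kN·m²: δ_0 = 0.018643 m and δ_{22} = 0.000947 m/kN.
Compatibility — the spring shortens by R_2/k under the reaction it provides: δ_0 − R_2·δ_{22} = R_2/k. With 1/k = 0.000114 m/kN, R_2 = δ_0 / (δ_{22} + 1/k) = 0.018643 / (0.000947 + 0.000114) = 17.58 kN.

R_2 = 17.58 kN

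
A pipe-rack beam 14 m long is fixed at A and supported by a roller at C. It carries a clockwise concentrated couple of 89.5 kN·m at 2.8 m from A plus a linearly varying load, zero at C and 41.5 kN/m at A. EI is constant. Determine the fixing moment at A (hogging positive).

Remove the prop at C; the released (primary) structure is a cantilever built in at A.
Primary-structure tip deflection at C by superposition:
  clockwise couple 89.5 at a = 2.8: M₀a(2L − a)/(2EI) = 3158/EI
  triangular load, peak 41.5 at the fixed end: w₀L⁴/(30EI) = 53142/EI
  δ_0 = 56300/EI
Flexibility coefficient — unit upward force at C: δ_{CC} = L³/(3EI) = 914.7/EI.
The prop prevents deflection at C: R_C = δ_0/δ_{CC} = 56300/914.7 = 61.55 kN.
Moment equilibrium about A: M_A = Σ(load moments about A) − R_C·L = 1445 − 61.55×14 = 583.4 kN·m.

M_A = 583.4 kN·m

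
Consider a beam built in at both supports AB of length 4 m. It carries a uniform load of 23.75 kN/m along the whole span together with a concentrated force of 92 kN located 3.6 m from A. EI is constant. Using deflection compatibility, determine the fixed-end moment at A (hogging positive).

Take the two fixed-end moments M_A, M_B as redundants; the released structure is the simple span AB.
Simple-span end rotations at A and B under the given loads:
  at A: UDL 23.75: wL³/(24EI) = 63.33/EI
  at B: UDL 23.75: wL³/(24EI) = 63.33/EI
  at A: point load 92 at a = 3.6: Pab(L + b)/(6LEI) = 24.29/EI
  at B: point load 92 at a = 3.6: Pab(L + a)/(6LEI) = 41.95/EI
  θ_A0 = 87.62/EI,  θ_B0 = 105.3/EI
Flexibility coefficients: a unit moment at one end gives L/(3EI) there and L/(6EI) at the far end, so f₁₁ = f₂₂ = 1.333/EI and f₁₂ = f₂₁ = 0.6667/EI.
Compatibility — zero rotation at each built-in end:
  1.333 M_A + 0.6667 M_B = 87.62
  0.6667 M_A + 1.333 M_B = 105.3
Solving the pair gives M_A = 34.98 kN·m and M_B = 61.47 kN·m (hogging).

M_A = 34.98 kN·m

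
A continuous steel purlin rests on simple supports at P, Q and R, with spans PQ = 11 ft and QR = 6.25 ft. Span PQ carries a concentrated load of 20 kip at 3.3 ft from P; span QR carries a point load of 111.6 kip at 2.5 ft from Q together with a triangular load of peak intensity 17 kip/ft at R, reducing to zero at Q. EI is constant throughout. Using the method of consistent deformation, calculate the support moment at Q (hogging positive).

M_Q = 81.71 kip·ft

Insert a hinge at Q; M_Q is the redundant, and each span becomes simply supported.
Rotations at Q on the released spans (each span's end-slope, ×1/EI):
  span PQ: point load 20 at a = 3.3: Pab(L + a)/(6LEI) = 110.1/EI
  span QR: point load 111.6 at a = 2.5: Pab(L + b)/(6LEI) = 279/EI
  span QR: triangular load, peak 17: 7w₀L³/(360EI) = 80.7/EI
  relative rotation θ_0 = (110.1 + 359.7)/EI = 469.8/EI
A unit hogging moment at Q produces rotation L₁/(3EI) + L₂/(3EI) = 5.75/EI.
Slope continuity at Q: θ_0 = M_Q·5.75/EI, so M_Q = 469.8/5.75 = 81.71 kip·ft (hogging).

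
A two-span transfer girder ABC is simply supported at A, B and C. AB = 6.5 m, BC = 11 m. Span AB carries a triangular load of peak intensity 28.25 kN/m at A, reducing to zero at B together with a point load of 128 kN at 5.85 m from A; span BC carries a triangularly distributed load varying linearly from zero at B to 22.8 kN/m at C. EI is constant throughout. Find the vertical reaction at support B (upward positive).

Take M_B as the redundant. Released structure: two simple spans AB and BC with a hinge at B.
Rotations at B on the released spans (each span's end-slope, ×1/EI):
  span AB: triangular load, peak 28.25: 7w₀L³/(360EI) = 150.9/EI
  span AB: point load 128 at a = 5.85: Pab(L + a)/(6LEI) = 154.1/EI
  span BC: triangular load, peak 22.8: 7w₀L³/(360EI) = 590.1/EI
  relative rotation θ_0 = (305 + 590.1)/EI = 895.1/EI
A unit hogging moment at B produces rotation L₁/(3EI) + L₂/(3EI) = 5.833/EI.
Slope continuity at B: θ_0 = M_B·5.833/EI, so M_B = 895.1/5.833 = 153.4 kN·m (hogging).
Span AB, ΣM about A with M_B applied at B: R_B^{AB}·6.5 = 947.7 + 153.4, so R_B^{AB} = 169.4 kN and R_A = 219.8 − 169.4 = 50.4 kN.
Span BC, ΣM about C: R_B^{BC}·11 = 459.8 + 153.4, so R_B^{BC} = 55.75 kN and R_C = 125.4 − 55.75 = 69.65 kN.
R_B = 169.4 + 55.75 = 225.2 kN.

R_B = 225.2 kN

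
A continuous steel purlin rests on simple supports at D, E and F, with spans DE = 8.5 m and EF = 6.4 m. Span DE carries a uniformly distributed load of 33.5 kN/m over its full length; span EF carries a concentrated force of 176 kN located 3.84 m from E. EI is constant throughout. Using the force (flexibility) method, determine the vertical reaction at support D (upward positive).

Release continuity at E by inserting a hinge; the redundant is the internal moment M_E. The primary structure is two simply-supported spans DE and EF.
Rotations at E on the released spans (each span's end-slope, ×1/EI):
  span DE: UDL 33.5: wL³/(24EI) = 857.2/EI
  span EF: point load 176 at a = 3.84: Pab(L + b)/(6LEI) = 403.7/EI
  relative rotation θ_0 = (857.2 + 403.7)/EI = 1261/EI
A unit hogging moment at E produces rotation L₁/(3EI) + L₂/(3EI) = 4.967/EI.
Compatibility: M_E·(L₁+L₂)/(3EI) = θ_0, giving M_E = 253.9 kN·m (hogging).
Span DE, ΣM about D with M_E applied at E: R_E^{DE}·8.5 = 1210 + 253.9, so R_E^{DE} = 172.2 kN and R_D = 284.8 − 172.2 = 112.5 kN.

R_D = 112.5 kN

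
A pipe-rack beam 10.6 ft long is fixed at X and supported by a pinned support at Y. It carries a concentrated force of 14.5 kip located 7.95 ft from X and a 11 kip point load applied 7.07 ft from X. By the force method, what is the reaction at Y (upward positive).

Release the roller at Y. Primary structure: cantilever fixed at X.
Primary-structure tip deflection at Y by superposition:
  point load 14.5 at a = 7.95: Pa²(3L − a)/(6EI) = 3643/EI
  point load 11 at a = 7.07: Pa²(3L − a)/(6EI) = 2266/EI
  δ_0 = 5909/EI
Flexibility coefficient — unit upward force at Y: δ_{YY} = L³/(3EI) = 397/EI.
Compatibility at Y: δ_0 − R_Y·δ_{YY} = 0, so R_Y = 5909/397 = 14.88 kip.

R_Y = 14.88 kip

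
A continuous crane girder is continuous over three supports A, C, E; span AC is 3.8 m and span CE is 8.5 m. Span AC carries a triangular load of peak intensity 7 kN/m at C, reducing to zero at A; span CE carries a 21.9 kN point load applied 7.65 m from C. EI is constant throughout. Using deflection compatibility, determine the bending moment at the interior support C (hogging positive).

Take M_C as the redundant. Released structure: two simple spans AC and CE with a hinge at C.
Rotations at C on the released spans (each span's end-slope, ×1/EI):
  span AC: triangular load, peak 7: w₀L³/(45EI) = 8.536/EI
  span CE: point load 21.9 at a = 7.65: Pab(L + b)/(6LEI) = 26.11/EI
  relative rotation θ_0 = (8.536 + 26.11)/EI = 34.64/EI
A unit hogging moment at C produces rotation L₁/(3EI) + L₂/(3EI) = 4.1/EI.
Slope continuity at C: θ_0 = M_C·4.1/EI, so M_C = 34.64/4.1 = 8.45 kN·m (hogging).

M_C = 8.45 kN·m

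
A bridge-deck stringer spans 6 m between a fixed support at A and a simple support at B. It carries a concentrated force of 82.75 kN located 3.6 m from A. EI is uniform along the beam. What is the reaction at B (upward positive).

R_B = 35.75 kN

Choose R_B as the redundant. The primary structure is the cantilever fixed at A.
Free-end deflection of the primary structure under the applied loading (downward +):
  point load 82.75 at a = 3.6: Pa²(3L − a)/(6EI) = 2574/EI
Flexibility coefficient — unit upward force at B: δ_{BB} = L³/(3EI) = 72/EI.
The prop prevents deflection at B: R_B = δ_0/δ_{BB} = 2574/72 = 35.75 kN.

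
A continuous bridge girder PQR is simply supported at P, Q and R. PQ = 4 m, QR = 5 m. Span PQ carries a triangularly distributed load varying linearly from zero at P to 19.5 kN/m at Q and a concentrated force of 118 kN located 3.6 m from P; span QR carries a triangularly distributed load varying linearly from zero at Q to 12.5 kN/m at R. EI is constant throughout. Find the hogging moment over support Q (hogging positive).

Insert a hinge at Q; M_Q is the redundant, and each span becomes simply supported.
Discontinuity in slope at Q on the released structure — sum the simple-span end rotations:
  span PQ: triangular load, peak 19.5: w₀L³/(45EI) = 27.73/EI
  span PQ: point load 118 at a = 3.6: Pab(L + a)/(6LEI) = 53.81/EI
  span QR: triangular load, peak 12.5: 7w₀L³/(360EI) = 30.38/EI
  relative rotation θ_0 = (81.54 + 30.38)/EI = 111.9/EI
A unit hogging moment at Q produces rotation L₁/(3EI) + L₂/(3EI) = 3/EI.
Compatibility: M_Q·(L₁+L₂)/(3EI) = θ_0, giving M_Q = 37.31 kN·m (hogging).

M_Q = 37.31 kN·m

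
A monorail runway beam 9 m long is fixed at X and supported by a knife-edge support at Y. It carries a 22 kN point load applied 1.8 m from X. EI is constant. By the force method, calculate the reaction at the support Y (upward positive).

R_Y = 1.232 kN

Choose R_Y as the redundant. The primary structure is the cantilever fixed at X.
Downward deflection at the released point Y due to the loads:
  point load 22 at a = 1.8: Pa²(3L − a)/(6EI) = 299.4/EI
Flexibility coefficient — unit upward force at Y: δ_{YY} = L³/(3EI) = 243/EI.
The prop prevents deflection at Y: R_Y = δ_0/δ_{YY} = 299.4/243 = 1.232 kN.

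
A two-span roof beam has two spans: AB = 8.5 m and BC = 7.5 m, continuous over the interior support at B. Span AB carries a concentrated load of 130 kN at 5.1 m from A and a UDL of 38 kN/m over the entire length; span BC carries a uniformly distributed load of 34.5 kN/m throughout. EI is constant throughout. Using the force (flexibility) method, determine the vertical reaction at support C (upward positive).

Release continuity at B by inserting a hinge; the redundant is the internal moment M_B. The primary structure is two simply-supported spans AB and BC.
Discontinuity in slope at B on the released structure — sum the simple-span end rotations:
  span AB: point load 130 at a = 5.1: Pab(L + a)/(6LEI) = 601.1/EI
  span AB: UDL 38: wL³/(24EI) = 972.4/EI
  span BC: UDL 34.5: wL³/(24EI) = 606.4/EI
  relative rotation θ_0 = (1573 + 606.4)/EI = 2180/EI
A unit hogging moment at B produces rotation L₁/(3EI) + L₂/(3EI) = 5.333/EI.
Slope continuity at B: θ_0 = M_B·5.333/EI, so M_B = 2180/5.333 = 408.7 kN·m (hogging).
Span BC, ΣM about C: R_B^{BC}·7.5 = 970.3 + 408.7, so R_B^{BC} = 183.9 kN and R_C = 258.8 − 183.9 = 74.88 kN.

R_C = 74.88 kN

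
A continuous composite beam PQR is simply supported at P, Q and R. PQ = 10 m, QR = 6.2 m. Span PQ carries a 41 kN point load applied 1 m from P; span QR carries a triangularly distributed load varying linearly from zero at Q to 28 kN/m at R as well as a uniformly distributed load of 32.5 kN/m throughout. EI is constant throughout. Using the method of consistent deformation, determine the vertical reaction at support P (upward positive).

Release continuity at Q by inserting a hinge; the redundant is the internal moment M_Q. The primary structure is two simply-supported spans PQ and QR.
Rotations at Q on the released spans (each span's end-slope, ×1/EI):
  span PQ: point load 41 at a = 1: Pab(L + a)/(6LEI) = 67.65/EI
  span QR: triangular load, peak 28: 7w₀L³/(360EI) = 129.8/EI
  span QR: UDL 32.5: wL³/(24EI) = 322.7/EI
  relative rotation θ_0 = (67.65 + 452.5)/EI = 520.1/EI
A unit hogging moment at Q produces rotation L₁/(3EI) + L₂/(3EI) = 5.4/EI.
Compatibility: M_Q·(L₁+L₂)/(3EI) = θ_0, giving M_Q = 96.32 kN·m (hogging).
Span PQ, ΣM about P with M_Q applied at Q: R_Q^{PQ}·10 = 41 + 96.32, so R_Q^{PQ} = 13.73 kN and R_P = 41 − 13.73 = 27.27 kN.

R_P = 27.27 kN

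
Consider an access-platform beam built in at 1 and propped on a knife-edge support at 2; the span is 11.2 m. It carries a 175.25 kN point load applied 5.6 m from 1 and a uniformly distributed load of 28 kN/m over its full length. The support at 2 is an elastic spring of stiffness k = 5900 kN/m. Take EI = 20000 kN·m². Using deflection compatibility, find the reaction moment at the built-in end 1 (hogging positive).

Remove the prop at 2; the released (primary) structure is a cantilever built in at 1.
Deflection at 2 on the released cantilever, summing each load's contribution:
  point load 175.25 at a = 5.6: Pa²(3L − a)/(6EI) = 25647/EI
  UDL 28: wL⁴/(8EI) = 55073/EI
  δ_0 = 80720/EI
Flexibility coefficient — unit upward force at 2: δ_{22} = L³/(3EI) = 468.3/EI.
With EI = 20000 kN·m²: δ_0 = 4.036 m and δ_{22} = 0.023415 m/kN.
Compatibility — the spring shortens by R_2/k under the reaction it provides: δ_0 − R_2·δ_{22} = R_2/k. With 1/k = 0.000169 m/kN, R_2 = δ_0 / (δ_{22} + 1/k) = 4.036 / (0.023415 + 0.000169) = 171.1 kN.
Moment equilibrium about 1: M_1 = Σ(load moments about 1) − R_2·L = 2738 − 171.1×11.2 = 820.9 kN·m.

M_1 = 820.9 kN·m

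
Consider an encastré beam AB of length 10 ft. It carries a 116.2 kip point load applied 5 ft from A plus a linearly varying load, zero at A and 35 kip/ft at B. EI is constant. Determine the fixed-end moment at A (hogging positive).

M_A = 261.9 kip·ft

Take the two fixed-end moments M_A, M_B as redundants; the released structure is the simple span AB.
Simple-span end rotations at A and B under the given loads:
  at A: point load 116.2 at a = 5: Pab(L + b)/(6LEI) = 726.2/EI
  at B: point load 116.2 at a = 5: Pab(L + a)/(6LEI) = 726.2/EI
  at A: triangular load, peak 35: 7w₀L³/(360EI) = 680.6/EI
  at B: triangular load, peak 35: w₀L³/(45EI) = 777.8/EI
  θ_A0 = 1407/EI,  θ_B0 = 1504/EI
Flexibility coefficients: a unit moment at one end gives L/(3EI) there and L/(6EI) at the far end, so f₁₁ = f₂₂ = 3.333/EI and f₁₂ = f₂₁ = 1.667/EI.
Compatibility — zero rotation at each built-in end:
  3.333 M_A + 1.667 M_B = 1407
  1.667 M_A + 3.333 M_B = 1504
Solving the pair gives M_A = 261.9 kip·ft and M_B = 320.2 kip·ft (hogging).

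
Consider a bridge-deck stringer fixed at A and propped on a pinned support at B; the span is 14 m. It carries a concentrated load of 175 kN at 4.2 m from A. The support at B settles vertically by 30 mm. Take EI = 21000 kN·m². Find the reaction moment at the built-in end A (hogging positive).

M_A = 447 kN·m

Remove the prop at B; the released (primary) structure is a cantilever built in at A.
Free-end deflection of the primary structure under the applied loading (downward +):
  point load 175 at a = 4.2: Pa²(3L − a)/(6EI) = 19448/EI
Tip deflection under a unit load at B: L³/(3EI) = 914.7/EI.
With EI = 21000 kN·m²: δ_0 = 0.9261 m and δ_{BB} = 0.043556 m/kN.
Compatibility — the beam at B must follow the support down by 0.03 m: δ_0 − R_B·δ_{BB} = 0.03, so R_B = (0.9261 − 0.03)/0.043556 = 20.57 kN.
Moment equilibrium about A: M_A = Σ(load moments about A) − R_B·L = 735 − 20.57×14 = 447 kN·m.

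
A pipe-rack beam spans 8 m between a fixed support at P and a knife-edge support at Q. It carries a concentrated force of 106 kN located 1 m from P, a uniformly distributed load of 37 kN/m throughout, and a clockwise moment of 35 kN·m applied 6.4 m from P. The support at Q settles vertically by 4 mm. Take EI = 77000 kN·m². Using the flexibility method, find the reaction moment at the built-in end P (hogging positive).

Remove the prop at Q; the released (primary) structure is a cantilever built in at P.
Primary-structure tip deflection at Q by superposition:
  point load 106 at a = 1: Pa²(3L − a)/(6EI) = 406.3/EI
  UDL 37: wL⁴/(8EI) = 18944/EI
  clockwise couple 35 at a = 6.4: M₀a(2L − a)/(2EI) = 1075/EI
  δ_0 = 20426/EI
Flexibility coefficient — unit upward force at Q: δ_{QQ} = L³/(3EI) = 170.7/EI.
With EI = 77000 kN·m²: δ_0 = 0.26527 m and δ_{QQ} = 0.002216 m/kN.
Compatibility — the beam at Q must follow the support down by 0.004 m: δ_0 − R_Q·δ_{QQ} = 0.004, so R_Q = (0.26527 − 0.004)/0.002216 = 117.9 kN.
Moment equilibrium about P: M_P = Σ(load moments about P) − R_Q·L = 1325 − 117.9×8 = 382 kN·m.

M_P = 382 kN·m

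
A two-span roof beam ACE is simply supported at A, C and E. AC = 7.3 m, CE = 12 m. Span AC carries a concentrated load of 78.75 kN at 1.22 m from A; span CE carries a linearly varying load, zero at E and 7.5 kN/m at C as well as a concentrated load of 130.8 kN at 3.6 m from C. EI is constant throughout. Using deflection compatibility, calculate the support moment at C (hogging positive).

Take M_C as the redundant. Released structure: two simple spans AC and CE with a hinge at C.
Rotations at C on the released spans (each span's end-slope, ×1/EI):
  span AC: point load 78.75 at a = 1.22: Pab(L + a)/(6LEI) = 113.6/EI
  span CE: triangular load, peak 7.5: w₀L³/(45EI) = 288/EI
  span CE: point load 130.8 at a = 3.6: Pab(L + b)/(6LEI) = 1121/EI
  relative rotation θ_0 = (113.6 + 1409)/EI = 1522/EI
A unit hogging moment at C produces rotation L₁/(3EI) + L₂/(3EI) = 6.433/EI.
Compatibility: M_C·(L₁+L₂)/(3EI) = θ_0, giving M_C = 236.6 kN·m (hogging).

M_C = 236.6 kN·m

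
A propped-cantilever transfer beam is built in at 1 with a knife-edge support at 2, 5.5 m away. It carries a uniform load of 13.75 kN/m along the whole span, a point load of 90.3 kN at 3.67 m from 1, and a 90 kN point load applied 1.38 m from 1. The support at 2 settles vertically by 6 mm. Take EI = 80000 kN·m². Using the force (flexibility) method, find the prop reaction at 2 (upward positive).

Choose R_2 as the redundant. The primary structure is the cantilever fixed at 1.
Deflection at 2 on the released cantilever, summing each load's contribution:
  UDL 13.75: wL⁴/(8EI) = 1573/EI
  point load 90.3 at a = 3.67: Pa²(3L − a)/(6EI) = 2601/EI
  point load 90 at a = 1.38: Pa²(3L − a)/(6EI) = 431.9/EI
  δ_0 = 4605/EI
Tip deflection under a unit load at 2: L³/(3EI) = 55.46/EI.
With EI = 80000 kN·m²: δ_0 = 0.057568 m and δ_{22} = 0.000693 m/kN.
Compatibility — the beam at 2 must follow the support down by 0.006 m: δ_0 − R_2·δ_{22} = 0.006, so R_2 = (0.057568 − 0.006)/0.000693 = 74.39 kN.

R_2 = 74.39 kN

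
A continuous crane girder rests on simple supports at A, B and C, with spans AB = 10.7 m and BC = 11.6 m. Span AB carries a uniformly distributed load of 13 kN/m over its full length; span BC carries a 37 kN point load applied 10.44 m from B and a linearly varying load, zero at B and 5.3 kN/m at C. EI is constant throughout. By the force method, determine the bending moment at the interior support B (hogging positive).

Release continuity at B by inserting a hinge; the redundant is the internal moment M_B. The primary structure is two simply-supported spans AB and BC.
End slopes at the hinge B, treating each span as simply supported:
  span AB: UDL 13: wL³/(24EI) = 663.6/EI
  span BC: point load 37 at a = 10.44: Pab(L + b)/(6LEI) = 82.15/EI
  span BC: triangular load, peak 5.3: 7w₀L³/(360EI) = 160.9/EI
  relative rotation θ_0 = (663.6 + 243)/EI = 906.6/EI
A unit hogging moment at B produces rotation L₁/(3EI) + L₂/(3EI) = 7.433/EI.
Slope continuity at B: θ_0 = M_B·7.433/EI, so M_B = 906.6/7.433 = 122 kN·m (hogging).

M_B = 122 kN·m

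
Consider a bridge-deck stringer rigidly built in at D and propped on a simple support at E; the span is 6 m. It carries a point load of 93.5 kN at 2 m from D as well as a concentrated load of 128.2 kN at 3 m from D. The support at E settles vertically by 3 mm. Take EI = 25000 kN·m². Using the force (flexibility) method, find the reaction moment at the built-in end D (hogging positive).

Take the reaction at E as the redundant and release it; the primary structure is a cantilever fixed at D.
Deflection at E on the released cantilever, summing each load's contribution:
  point load 93.5 at a = 2: Pa²(3L − a)/(6EI) = 997.3/EI
  point load 128.2 at a = 3: Pa²(3L − a)/(6EI) = 2884/EI
  δ_0 = 3882/EI
Flexibility coefficient — unit upward force at E: δ_{EE} = L³/(3EI) = 72/EI.
With EI = 25000 kN·m²: δ_0 = 0.15527 m and δ_{EE} = 0.00288 m/kN.
Compatibility — the beam at E must follow the support down by 0.003 m: δ_0 − R_E·δ_{EE} = 0.003, so R_E = (0.15527 − 0.003)/0.00288 = 52.87 kN.
Moment equilibrium about D: M_D = Σ(load moments about D) − R_E·L = 571.6 − 52.87×6 = 254.4 kN·m.

M_D = 254.4 kN·m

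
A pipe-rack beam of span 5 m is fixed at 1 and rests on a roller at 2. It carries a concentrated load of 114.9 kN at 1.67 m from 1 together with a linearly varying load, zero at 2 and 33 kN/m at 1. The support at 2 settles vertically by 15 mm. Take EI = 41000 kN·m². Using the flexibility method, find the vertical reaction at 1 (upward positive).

Remove the prop at 2; the released (primary) structure is a cantilever built in at 1.
Downward deflection at the released point 2 due to the loads:
  point load 114.9 at a = 1.67: Pa²(3L − a)/(6EI) = 711.9/EI
  triangular load, peak 33 at the fixed end: w₀L⁴/(30EI) = 687.5/EI
  δ_0 = 1399/EI
Tip deflection under a unit load at 2: L³/(3EI) = 41.67/EI.
With EI = 41000 kN·m²: δ_0 = 0.034132 m and δ_{22} = 0.001016 m/kN.
Compatibility — the beam at 2 must follow the support down by 0.015 m: δ_0 − R_2·δ_{22} = 0.015, so R_2 = (0.034132 − 0.015)/0.001016 = 18.83 kN.
Vertical equilibrium: R_1 = ΣP − R_2 = 197.4 − 18.83 = 178.6 kN.

R_1 = 178.6 kN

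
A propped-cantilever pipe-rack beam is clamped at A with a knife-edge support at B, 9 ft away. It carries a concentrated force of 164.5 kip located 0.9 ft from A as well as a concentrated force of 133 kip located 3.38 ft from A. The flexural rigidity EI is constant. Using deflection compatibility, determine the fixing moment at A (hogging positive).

M_A = 354.6 kip·ft

Choose R_B as the redundant. The primary structure is the cantilever fixed at A.
Deflection at B on the released cantilever, summing each load's contribution:
  point load 164.5 at a = 0.9: Pa²(3L − a)/(6EI) = 579.6/EI
  point load 133 at a = 3.38: Pa²(3L − a)/(6EI) = 5982/EI
  δ_0 = 6561/EI
Tip deflection under a unit load at B: L³/(3EI) = 243/EI.
Compatibility at B: δ_0 − R_B·δ_{BB} = 0, so R_B = 6561/243 = 27 kip.
Moment equilibrium about A: M_A = Σ(load moments about A) − R_B·L = 597.6 − 27×9 = 354.6 kip·ft.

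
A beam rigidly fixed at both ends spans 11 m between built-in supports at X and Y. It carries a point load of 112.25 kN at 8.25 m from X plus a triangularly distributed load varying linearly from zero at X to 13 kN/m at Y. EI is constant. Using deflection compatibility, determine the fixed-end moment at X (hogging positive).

Take the two fixed-end moments M_X, M_Y as redundants; the released structure is the simple span XY.
End rotations of the released simple span under the applied load (×1/EI):
  at X: point load 112.25 at a = 8.25: Pab(L + b)/(6LEI) = 530.6/EI
  at Y: point load 112.25 at a = 8.25: Pab(L + a)/(6LEI) = 742.8/EI
  at X: triangular load, peak 13: 7w₀L³/(360EI) = 336.4/EI
  at Y: triangular load, peak 13: w₀L³/(45EI) = 384.5/EI
  θ_X0 = 867/EI,  θ_Y0 = 1127/EI
Flexibility coefficients: a unit moment at one end gives L/(3EI) there and L/(6EI) at the far end, so f₁₁ = f₂₂ = 3.667/EI and f₁₂ = f₂₁ = 1.833/EI.
Compatibility — zero rotation at each built-in end:
  3.667 M_X + 1.833 M_Y = 867
  1.833 M_X + 3.667 M_Y = 1127
Solving the pair gives M_X = 110.3 kN·m and M_Y = 252.3 kN·m (hogging).

M_X = 110.3 kN·m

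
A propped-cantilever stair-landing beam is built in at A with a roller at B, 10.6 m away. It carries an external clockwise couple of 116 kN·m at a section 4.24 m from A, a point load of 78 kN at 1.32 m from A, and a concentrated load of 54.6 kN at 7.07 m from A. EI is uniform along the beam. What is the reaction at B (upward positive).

R_B = 40.58 kN

Remove the prop at B; the released (primary) structure is a cantilever built in at A.
Downward deflection at the released point B due to the loads:
  clockwise couple 116 at a = 4.24: M₀a(2L − a)/(2EI) = 4171/EI
  point load 78 at a = 1.32: Pa²(3L − a)/(6EI) = 690.4/EI
  point load 54.6 at a = 7.07: Pa²(3L − a)/(6EI) = 11249/EI
  δ_0 = 16110/EI
Tip deflection under a unit load at B: L³/(3EI) = 397/EI.
The prop prevents deflection at B: R_B = δ_0/δ_{BB} = 16110/397 = 40.58 kN.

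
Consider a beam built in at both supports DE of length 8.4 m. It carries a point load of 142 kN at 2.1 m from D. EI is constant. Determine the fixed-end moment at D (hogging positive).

Release both end moments; the primary structure is a simply-supported span DE with redundants M_D and M_E.
Simple-span end rotations at D and E under the given loads:
  at D: point load 142 at a = 2.1: Pab(L + b)/(6LEI) = 547.9/EI
  at E: point load 142 at a = 2.1: Pab(L + a)/(6LEI) = 391.4/EI
  θ_D0 = 547.9/EI,  θ_E0 = 391.4/EI
Flexibility coefficients: a unit moment at one end gives L/(3EI) there and L/(6EI) at the far end, so f₁₁ = f₂₂ = 2.8/EI and f₁₂ = f₂₁ = 1.4/EI.
Compatibility — zero rotation at each built-in end:
  2.8 M_D + 1.4 M_E = 547.9
  1.4 M_D + 2.8 M_E = 391.4
Solving the pair gives M_D = 167.7 kN·m and M_E = 55.91 kN·m (hogging).

M_D = 167.7 kN·m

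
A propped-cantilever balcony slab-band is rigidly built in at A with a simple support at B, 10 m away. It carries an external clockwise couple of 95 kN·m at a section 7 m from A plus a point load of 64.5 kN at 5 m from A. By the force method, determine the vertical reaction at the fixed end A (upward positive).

R_A = 31.38 kN

Take the reaction at B as the redundant and release it; the primary structure is a cantilever fixed at A.
Primary-structure tip deflection at B by superposition:
  clockwise couple 95 at a = 7: M₀a(2L − a)/(2EI) = 4322/EI
  point load 64.5 at a = 5: Pa²(3L − a)/(6EI) = 6719/EI
  δ_0 = 11041/EI
Flexibility coefficient — unit upward force at B: δ_{BB} = L³/(3EI) = 333.3/EI.
Compatibility at B: δ_0 − R_B·δ_{BB} = 0, so R_B = 11041/333.3 = 33.12 kN.
Vertical equilibrium: R_A = ΣP − R_B = 64.5 − 33.12 = 31.38 kN.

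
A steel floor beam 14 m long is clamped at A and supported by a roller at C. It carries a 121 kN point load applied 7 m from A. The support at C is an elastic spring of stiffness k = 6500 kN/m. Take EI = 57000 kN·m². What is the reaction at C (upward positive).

Remove the prop at C; the released (primary) structure is a cantilever built in at A.
Deflection at C on the released cantilever, summing each load's contribution:
  point load 121 at a = 7: Pa²(3L − a)/(6EI) = 34586/EI
Flexibility coefficient — unit upward force at C: δ_{CC} = L³/(3EI) = 914.7/EI.
With EI = 57000 kN·m²: δ_0 = 0.60677 m and δ_{CC} = 0.016047 m/kN.
Compatibility — the spring shortens by R_C/k under the reaction it provides: δ_0 − R_C·δ_{CC} = R_C/k. With 1/k = 0.000154 m/kN, R_C = δ_0 / (δ_{CC} + 1/k) = 0.60677 / (0.016047 + 0.000154) = 37.45 kN.

R_C = 37.45 kN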